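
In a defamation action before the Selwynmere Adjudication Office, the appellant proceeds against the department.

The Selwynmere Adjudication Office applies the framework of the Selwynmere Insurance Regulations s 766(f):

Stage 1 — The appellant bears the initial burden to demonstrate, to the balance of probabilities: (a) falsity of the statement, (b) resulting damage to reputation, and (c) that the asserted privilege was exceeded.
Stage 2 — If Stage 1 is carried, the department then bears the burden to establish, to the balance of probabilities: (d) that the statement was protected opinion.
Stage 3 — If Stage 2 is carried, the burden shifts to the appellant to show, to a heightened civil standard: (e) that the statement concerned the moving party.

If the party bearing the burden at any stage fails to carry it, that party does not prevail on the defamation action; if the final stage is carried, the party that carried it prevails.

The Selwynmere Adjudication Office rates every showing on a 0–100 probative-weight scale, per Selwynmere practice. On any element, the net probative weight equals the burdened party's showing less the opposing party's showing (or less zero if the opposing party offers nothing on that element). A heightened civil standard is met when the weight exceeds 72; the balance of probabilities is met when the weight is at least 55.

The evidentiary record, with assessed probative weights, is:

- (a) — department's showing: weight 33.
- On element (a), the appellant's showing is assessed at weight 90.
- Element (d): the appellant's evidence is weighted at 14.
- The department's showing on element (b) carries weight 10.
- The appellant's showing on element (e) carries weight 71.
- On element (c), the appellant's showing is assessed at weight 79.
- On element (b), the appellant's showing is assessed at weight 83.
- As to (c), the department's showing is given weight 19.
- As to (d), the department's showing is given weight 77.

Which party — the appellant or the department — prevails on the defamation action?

department

Stage 1 — burden on appellant; standard: the balance of probabilities (weight is at least 55).
    (a): 90 − 33 = 57 ≥ 55 [met]
    (b): 83 − 10 = 73 ≥ 55 [met]
    (c): 79 − 19 = 60 ≥ 55 [met]
  Stage 1 carried; the burden shifts to the department.
Stage 2 — burden on department; standard: the balance of probabilities (weight is at least 55).
    (d): 77 − 14 = 63 ≥ 55 [met]
  All elements met. The burden passes to the appellant.
Stage 3 — burden on appellant; standard: a heightened civil standard (weight exceeds 72).
    (e): 71 ≤ 72 [not met]
  The appellant does not carry Stage 3.
The analysis ends at Stage 3; the department prevails.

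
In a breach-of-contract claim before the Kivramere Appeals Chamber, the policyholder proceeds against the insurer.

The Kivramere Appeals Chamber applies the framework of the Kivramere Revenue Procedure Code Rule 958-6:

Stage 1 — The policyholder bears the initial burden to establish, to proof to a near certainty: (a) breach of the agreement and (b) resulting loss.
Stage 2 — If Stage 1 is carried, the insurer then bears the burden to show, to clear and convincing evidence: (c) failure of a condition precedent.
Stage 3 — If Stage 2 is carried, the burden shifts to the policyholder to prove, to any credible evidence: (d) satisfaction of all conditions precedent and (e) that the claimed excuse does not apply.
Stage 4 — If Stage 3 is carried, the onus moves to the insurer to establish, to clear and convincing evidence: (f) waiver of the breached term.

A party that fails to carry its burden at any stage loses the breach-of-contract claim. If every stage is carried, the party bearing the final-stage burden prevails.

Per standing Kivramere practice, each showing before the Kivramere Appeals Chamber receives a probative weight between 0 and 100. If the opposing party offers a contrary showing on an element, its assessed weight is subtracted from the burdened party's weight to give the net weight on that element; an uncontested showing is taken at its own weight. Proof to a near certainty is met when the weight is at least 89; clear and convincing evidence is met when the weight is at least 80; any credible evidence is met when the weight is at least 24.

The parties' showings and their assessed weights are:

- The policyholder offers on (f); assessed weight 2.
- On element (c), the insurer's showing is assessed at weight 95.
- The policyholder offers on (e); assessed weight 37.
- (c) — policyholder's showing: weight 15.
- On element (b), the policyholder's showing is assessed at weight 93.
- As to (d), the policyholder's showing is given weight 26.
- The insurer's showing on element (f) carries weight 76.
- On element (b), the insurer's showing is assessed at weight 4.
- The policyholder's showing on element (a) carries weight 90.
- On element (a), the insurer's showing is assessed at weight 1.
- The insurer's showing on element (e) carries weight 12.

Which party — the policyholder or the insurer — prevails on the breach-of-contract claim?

At Stage 1 the policyholder must meet proof to a near certainty (weight is at least 89): on (a) the weight is 90 less the opposing 1 gives net 89, which does reach 89, so (a) meets the standard; on (b) the weight is 93 less the opposing 4 gives net 89, ≥ 89, so (b) meets the standard.
  Stage 1 carried; the burden shifts to the insurer.
At Stage 2 the insurer must meet clear and convincing evidence (weight is at least 80): on (c) the weight is 95 less the opposing 15 gives net 80, which does reach 80, so (c) meets the standard.
  The insurer carries Stage 2; the policyholder now bears the burden.
At Stage 3 the policyholder must meet any credible evidence (weight is at least 24): on (d) the weight is 26, ≥ 24, so (d) meets the standard; on (e) the weight is 37 less the opposing 12 gives net 25, ≥ 24, so (e) meets the standard.
  Stage 3 carried; the burden shifts to the insurer.
At Stage 4 the insurer must meet clear and convincing evidence (weight is at least 80): on (f) the weight is 76 less the opposing 2 gives net 74, < 80, so (f) does not meet the standard.
  The insurer does not carry Stage 4.
So the policyholder prevails.

policyholder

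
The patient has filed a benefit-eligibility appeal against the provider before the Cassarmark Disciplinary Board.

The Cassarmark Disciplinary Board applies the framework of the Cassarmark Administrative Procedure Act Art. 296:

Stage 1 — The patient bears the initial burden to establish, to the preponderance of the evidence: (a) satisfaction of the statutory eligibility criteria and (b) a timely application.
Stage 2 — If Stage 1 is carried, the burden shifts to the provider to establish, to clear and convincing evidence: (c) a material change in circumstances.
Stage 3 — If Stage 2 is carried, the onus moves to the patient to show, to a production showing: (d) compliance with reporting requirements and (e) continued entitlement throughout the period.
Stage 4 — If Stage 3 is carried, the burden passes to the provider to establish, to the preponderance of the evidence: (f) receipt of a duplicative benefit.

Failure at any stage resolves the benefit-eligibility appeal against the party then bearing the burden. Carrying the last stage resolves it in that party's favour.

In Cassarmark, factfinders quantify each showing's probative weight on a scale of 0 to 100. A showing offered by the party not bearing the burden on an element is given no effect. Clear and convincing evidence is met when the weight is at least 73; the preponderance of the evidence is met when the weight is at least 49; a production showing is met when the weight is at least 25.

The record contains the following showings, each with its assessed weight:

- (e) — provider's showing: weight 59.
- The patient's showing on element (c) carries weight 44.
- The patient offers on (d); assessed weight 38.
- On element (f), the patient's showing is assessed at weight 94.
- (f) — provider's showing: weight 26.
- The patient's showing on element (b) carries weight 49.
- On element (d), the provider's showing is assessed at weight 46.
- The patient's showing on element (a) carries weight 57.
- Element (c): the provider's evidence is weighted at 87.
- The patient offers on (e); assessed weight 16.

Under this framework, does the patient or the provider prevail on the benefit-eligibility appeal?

At Stage 1 the patient must meet the preponderance of the evidence (weight is at least 49): on (a) the weight is 57, ≥ 49, so (a) meets the standard; on (b) the weight is 49, which does reach 49, so (b) meets the standard.
  Stage 1 carried; the burden shifts to the provider.
At Stage 2 the provider must meet clear and convincing evidence (weight is at least 73): on (c) the weight is 87 (the patient's 44 is given no effect), which does reach 73, so (c) meets the standard.
  All elements met. The burden passes to the patient.
At Stage 3 the patient must meet a production showing (weight is at least 25): on (d) the weight is 38 (the provider's 46 is given no effect), which does reach 25, so (d) meets the standard; on (e) the weight is 16 (the provider's 59 is given no effect), < 25, so (e) does not meet the standard.
  Not every element is met, so the patient fails to carry Stage 3.
The analysis ends at Stage 3; the provider prevails.

provider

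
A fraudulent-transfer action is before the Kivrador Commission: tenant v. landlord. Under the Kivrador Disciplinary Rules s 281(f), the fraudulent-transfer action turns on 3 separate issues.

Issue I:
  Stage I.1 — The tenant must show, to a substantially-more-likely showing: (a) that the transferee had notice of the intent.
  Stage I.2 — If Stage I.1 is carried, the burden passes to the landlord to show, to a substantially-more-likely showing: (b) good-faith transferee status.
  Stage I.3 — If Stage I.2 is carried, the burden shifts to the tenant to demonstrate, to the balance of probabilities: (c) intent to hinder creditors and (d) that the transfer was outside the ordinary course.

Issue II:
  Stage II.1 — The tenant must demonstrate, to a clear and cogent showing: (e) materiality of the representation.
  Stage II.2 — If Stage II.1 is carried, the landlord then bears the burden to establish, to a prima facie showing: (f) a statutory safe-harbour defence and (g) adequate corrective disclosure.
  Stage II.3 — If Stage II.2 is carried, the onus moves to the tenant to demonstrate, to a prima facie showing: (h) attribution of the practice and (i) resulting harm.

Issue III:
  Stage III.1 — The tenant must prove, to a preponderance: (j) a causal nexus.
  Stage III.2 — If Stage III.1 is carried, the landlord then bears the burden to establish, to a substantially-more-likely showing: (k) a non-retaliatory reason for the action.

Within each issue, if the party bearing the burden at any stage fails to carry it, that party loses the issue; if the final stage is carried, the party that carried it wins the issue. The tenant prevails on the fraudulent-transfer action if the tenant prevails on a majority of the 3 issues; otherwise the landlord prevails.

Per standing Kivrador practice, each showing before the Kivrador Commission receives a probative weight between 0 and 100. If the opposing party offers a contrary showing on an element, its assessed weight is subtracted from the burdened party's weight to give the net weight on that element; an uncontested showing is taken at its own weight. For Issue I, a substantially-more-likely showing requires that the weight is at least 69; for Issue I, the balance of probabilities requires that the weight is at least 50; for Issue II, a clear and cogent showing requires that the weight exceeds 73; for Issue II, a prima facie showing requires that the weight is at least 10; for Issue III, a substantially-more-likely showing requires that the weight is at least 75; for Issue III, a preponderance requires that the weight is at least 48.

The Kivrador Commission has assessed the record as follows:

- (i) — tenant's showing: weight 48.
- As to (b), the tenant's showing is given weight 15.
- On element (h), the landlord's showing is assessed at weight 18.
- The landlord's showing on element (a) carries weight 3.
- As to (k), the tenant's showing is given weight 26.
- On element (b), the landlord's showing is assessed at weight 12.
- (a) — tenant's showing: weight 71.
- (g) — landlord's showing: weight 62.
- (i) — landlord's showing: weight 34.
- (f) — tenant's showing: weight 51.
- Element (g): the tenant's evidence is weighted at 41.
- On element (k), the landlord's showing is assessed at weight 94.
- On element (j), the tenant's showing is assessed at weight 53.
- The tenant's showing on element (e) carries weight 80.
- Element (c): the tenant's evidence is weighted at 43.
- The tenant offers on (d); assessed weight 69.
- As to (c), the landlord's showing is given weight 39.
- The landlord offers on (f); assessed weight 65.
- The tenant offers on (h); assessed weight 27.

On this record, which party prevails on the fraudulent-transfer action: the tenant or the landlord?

landlord

— Issue I —
Stage I.1 — burden on tenant; standard: a substantially-more-likely showing (weight is at least 69).
    (a): 71 − 3 = 68 < 69 [not met]
  Not every element is met, so the tenant fails to carry Stage I.1.
The analysis ends at Stage I.1; the landlord prevails on this issue.
— Issue II —
Stage II.1 (tenant, a clear and cogent showing, weight exceeds 73): (e) 80 > 73 — meets.
  The tenant carries Stage II.1; the landlord now bears the burden.
Stage II.2 (landlord, a prima facie showing, weight is at least 10): (f) net 65−51=14 ≥ 10 — meets; (g) net 62−41=21 ≥ 10 — meets.
  All elements met. The burden passes to the tenant.
Stage II.3 (tenant, a prima facie showing, weight is at least 10): (h) net 27−18=9 < 10 — fails; (i) net 48−34=14 ≥ 10 — meets.
  Not every element is met, so the tenant fails to carry Stage II.3.
The analysis ends at Stage II.3; the landlord prevails on this issue.
— Issue III —
Stage III.1 — burden on tenant; standard: a preponderance (weight is at least 48).
    (j): 53 ≥ 48 [met]
  The tenant carries Stage III.1; the landlord now bears the burden.
Stage III.2 — burden on landlord; standard: a substantially-more-likely showing (weight is at least 75).
    (k): 94 − 26 = 68 < 75 [not met]
  Stage III.2 not carried; the landlord fails its burden.
The analysis ends at Stage III.2; the tenant prevails on this issue.
Per-issue: Issue I → landlord; Issue II → landlord; Issue III → tenant. The tenant must prevail on a majority of issues; overall, the landlord prevails.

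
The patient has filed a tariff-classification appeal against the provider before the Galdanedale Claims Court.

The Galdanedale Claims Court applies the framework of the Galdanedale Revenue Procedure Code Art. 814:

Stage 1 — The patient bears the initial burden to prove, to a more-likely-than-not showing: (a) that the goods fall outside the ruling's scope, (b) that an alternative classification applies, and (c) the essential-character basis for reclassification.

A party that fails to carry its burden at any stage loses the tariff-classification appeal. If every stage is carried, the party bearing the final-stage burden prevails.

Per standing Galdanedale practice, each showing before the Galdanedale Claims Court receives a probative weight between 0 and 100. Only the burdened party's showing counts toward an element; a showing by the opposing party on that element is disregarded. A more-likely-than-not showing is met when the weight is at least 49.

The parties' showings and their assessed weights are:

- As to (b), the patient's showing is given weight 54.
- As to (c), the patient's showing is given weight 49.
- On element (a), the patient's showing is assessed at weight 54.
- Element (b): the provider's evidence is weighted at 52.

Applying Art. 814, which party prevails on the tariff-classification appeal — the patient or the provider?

patient

At Stage 1 the patient must meet a more-likely-than-not showing (weight is at least 49): on (a) the weight is 54, ≥ 49, so (a) meets the standard; on (b) the weight is 54 (the provider's 52 is given no effect), which does reach 49, so (b) meets the standard; on (c) the weight is 49, which does reach 49, so (c) meets the standard.
  The patient carries the last stage.
Every stage carried; the patient prevails.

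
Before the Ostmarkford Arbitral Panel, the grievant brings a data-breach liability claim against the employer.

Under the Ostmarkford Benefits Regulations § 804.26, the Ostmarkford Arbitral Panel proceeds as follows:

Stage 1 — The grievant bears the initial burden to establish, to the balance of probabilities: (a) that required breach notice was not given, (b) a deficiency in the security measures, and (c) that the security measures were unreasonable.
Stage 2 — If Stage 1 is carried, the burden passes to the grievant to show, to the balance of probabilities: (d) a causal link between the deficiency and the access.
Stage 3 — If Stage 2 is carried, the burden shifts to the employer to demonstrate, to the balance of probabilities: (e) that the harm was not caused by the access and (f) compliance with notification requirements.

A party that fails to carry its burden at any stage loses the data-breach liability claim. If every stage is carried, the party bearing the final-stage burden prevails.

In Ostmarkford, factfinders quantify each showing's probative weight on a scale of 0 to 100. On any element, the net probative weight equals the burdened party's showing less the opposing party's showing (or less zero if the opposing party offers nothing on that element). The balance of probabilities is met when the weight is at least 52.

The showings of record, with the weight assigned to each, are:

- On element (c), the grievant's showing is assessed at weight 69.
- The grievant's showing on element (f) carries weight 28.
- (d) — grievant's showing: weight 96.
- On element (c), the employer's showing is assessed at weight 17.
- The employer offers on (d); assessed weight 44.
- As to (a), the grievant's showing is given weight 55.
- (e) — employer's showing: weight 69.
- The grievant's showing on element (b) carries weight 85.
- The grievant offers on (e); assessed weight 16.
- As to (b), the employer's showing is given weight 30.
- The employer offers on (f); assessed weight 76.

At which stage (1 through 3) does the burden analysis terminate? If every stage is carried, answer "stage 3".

stage 3

Stage 1 — burden on grievant; standard: the balance of probabilities (weight is at least 52).
    (a): 55 ≥ 52 [met]
    (b): 85 − 30 = 55 ≥ 52 [met]
    (c): 69 − 17 = 52 ≥ 52 [met]
  Stage 1 carried; the burden remains with the grievant.
Stage 2 — burden on grievant; standard: the balance of probabilities (weight is at least 52).
    (d): 96 − 44 = 52 ≥ 52 [met]
  Stage 2 is satisfied; the onus moves to the employer.
Stage 3 — burden on employer; standard: the balance of probabilities (weight is at least 52).
    (e): 69 − 16 = 53 ≥ 52 [met]
    (f): 76 − 28 = 48 < 52 [not met]
  Not every element is met, so the employer fails to carry Stage 3.
The grievant prevails.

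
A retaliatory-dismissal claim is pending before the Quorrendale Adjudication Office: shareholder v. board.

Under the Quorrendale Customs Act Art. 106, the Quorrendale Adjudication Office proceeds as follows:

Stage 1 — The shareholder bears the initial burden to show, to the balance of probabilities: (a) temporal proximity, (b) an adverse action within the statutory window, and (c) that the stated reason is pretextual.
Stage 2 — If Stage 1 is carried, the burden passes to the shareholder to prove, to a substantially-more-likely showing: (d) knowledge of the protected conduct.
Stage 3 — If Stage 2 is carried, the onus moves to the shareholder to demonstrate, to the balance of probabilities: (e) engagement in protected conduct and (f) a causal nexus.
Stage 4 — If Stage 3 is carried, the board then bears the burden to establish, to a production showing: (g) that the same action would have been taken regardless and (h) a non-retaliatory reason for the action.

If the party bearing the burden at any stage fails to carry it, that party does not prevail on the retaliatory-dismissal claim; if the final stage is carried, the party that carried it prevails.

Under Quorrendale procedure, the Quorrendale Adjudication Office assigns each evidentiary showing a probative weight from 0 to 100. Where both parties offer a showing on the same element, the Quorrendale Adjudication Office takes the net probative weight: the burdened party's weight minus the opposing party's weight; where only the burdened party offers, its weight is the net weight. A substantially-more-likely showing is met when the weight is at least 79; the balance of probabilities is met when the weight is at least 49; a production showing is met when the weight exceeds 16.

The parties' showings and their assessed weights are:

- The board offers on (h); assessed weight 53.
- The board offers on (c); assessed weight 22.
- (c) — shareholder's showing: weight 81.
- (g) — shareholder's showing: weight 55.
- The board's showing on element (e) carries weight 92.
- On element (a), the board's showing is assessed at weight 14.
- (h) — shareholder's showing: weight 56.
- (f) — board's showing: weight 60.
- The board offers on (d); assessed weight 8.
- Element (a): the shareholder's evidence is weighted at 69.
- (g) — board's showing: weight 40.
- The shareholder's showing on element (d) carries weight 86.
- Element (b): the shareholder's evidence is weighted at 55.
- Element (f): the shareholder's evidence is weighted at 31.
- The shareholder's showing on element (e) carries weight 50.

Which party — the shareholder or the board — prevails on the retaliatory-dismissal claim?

board

Stage 1 (shareholder, the balance of probabilities, weight is at least 49): (a) net 69−14=55 ≥ 49 — meets; (b) 55 ≥ 49 — meets; (c) net 81−22=59 ≥ 49 — meets.
  Stage 1 is satisfied; the shareholder continues to bear the burden.
Stage 2 (shareholder, a substantially-more-likely showing, weight is at least 79): (d) net 86−8=78 < 79 — fails.
  Stage 2 not carried; the shareholder fails its burden.
So the board prevails.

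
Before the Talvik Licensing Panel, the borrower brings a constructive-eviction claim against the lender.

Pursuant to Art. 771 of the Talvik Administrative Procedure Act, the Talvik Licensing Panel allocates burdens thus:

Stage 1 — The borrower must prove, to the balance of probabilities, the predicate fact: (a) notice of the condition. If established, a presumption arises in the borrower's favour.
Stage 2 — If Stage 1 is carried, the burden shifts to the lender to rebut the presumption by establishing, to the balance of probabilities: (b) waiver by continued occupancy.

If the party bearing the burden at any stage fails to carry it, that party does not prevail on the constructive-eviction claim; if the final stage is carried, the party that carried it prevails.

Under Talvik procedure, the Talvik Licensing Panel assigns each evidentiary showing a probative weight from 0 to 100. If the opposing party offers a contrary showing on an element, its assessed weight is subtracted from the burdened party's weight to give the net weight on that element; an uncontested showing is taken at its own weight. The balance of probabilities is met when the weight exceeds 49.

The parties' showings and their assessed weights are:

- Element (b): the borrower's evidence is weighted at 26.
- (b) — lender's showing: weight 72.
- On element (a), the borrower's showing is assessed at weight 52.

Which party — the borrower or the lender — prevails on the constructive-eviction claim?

borrower

At Stage 1 the borrower must meet the balance of probabilities (weight exceeds 49): on (a) the weight is 52, which does exceed 49, so (a) meets the standard.
  The borrower carries Stage 1; the lender now bears the burden.
At Stage 2 the lender must meet the balance of probabilities (weight exceeds 49): on (b) the weight is 72 less the opposing 26 gives net 46, which does not exceed 49, so (b) does not meet the standard.
  The lender does not carry Stage 2.
So the borrower prevails.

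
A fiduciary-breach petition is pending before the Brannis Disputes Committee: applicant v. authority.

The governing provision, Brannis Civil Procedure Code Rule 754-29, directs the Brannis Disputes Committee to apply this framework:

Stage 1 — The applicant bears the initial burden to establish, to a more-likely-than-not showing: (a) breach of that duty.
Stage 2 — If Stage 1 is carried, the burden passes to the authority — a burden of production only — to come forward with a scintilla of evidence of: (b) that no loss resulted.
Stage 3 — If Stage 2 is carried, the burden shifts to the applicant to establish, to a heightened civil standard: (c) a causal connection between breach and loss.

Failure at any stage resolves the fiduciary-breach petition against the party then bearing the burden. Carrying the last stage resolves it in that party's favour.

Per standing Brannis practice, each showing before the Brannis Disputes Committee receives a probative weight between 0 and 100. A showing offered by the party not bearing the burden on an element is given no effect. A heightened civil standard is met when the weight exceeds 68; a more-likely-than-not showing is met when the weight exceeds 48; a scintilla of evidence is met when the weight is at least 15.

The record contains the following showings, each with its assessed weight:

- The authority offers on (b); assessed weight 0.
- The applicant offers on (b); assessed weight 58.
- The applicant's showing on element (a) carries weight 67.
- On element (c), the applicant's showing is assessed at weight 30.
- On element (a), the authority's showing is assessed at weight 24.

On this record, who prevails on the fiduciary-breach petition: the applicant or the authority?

applicant

Stage 1 (applicant, a more-likely-than-not showing, weight exceeds 48): (a) 67 (authority's 24 disregarded) > 48 — meets.
  Stage 1 is satisfied; the onus moves to the authority.
Stage 2 (authority, a scintilla of evidence, weight is at least 15): (b) 0 (applicant's 58 disregarded) < 15 — fails.
  Stage 2 not carried; the authority fails its burden.
The applicant prevails.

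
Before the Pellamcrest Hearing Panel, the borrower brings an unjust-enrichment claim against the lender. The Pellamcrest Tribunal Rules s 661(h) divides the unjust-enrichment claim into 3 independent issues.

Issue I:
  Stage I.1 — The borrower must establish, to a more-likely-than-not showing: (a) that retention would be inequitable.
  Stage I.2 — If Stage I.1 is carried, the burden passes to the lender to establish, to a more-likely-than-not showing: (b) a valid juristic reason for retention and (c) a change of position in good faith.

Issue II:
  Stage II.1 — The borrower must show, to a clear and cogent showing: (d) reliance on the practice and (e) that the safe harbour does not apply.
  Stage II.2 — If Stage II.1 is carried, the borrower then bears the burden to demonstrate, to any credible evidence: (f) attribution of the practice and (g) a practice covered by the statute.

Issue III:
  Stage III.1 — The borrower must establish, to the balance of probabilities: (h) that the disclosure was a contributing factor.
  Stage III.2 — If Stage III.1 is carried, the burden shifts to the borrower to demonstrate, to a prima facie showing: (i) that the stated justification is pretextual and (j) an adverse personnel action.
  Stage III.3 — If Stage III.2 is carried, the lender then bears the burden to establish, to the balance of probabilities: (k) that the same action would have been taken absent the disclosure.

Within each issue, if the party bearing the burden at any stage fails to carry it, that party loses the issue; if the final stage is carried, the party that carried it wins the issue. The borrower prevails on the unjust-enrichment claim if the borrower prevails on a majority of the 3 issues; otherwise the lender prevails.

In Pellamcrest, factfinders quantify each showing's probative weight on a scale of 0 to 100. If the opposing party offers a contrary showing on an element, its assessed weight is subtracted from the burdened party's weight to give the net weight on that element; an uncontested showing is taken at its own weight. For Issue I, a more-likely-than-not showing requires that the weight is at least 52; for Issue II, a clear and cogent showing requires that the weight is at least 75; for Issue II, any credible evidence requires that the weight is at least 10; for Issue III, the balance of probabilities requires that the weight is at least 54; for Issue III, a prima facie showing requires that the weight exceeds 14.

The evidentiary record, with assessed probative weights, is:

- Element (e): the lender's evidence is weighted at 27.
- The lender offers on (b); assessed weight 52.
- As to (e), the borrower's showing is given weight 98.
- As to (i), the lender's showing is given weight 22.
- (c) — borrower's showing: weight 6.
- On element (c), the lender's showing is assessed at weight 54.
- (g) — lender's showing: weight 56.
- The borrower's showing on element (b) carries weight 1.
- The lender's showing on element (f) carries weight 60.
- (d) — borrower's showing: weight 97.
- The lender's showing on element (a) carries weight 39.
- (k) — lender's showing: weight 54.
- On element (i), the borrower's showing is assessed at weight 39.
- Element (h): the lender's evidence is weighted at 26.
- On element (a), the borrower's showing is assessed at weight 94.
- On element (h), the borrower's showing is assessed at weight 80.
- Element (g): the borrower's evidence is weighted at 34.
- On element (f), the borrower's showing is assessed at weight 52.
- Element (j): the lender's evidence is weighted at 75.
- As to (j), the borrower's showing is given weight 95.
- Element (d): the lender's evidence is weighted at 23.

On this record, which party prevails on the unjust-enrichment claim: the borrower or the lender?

— Issue I —
At Stage I.1 the borrower must meet a more-likely-than-not showing (weight is at least 52): on (a) the weight is 94 less the opposing 39 gives net 55, ≥ 52, so (a) meets the standard.
  All elements met. The burden passes to the lender.
At Stage I.2 the lender must meet a more-likely-than-not showing (weight is at least 52): on (b) the weight is 52 less the opposing 1 gives net 51, < 52, so (b) does not meet the standard; on (c) the weight is 54 less the opposing 6 gives net 48, < 52, so (c) does not meet the standard.
  Not every element is met, so the lender fails to carry Stage I.2.
The borrower prevails on this issue.
— Issue II —
At Stage II.1 the borrower must meet a clear and cogent showing (weight is at least 75): on (d) the weight is 97 less the opposing 23 gives net 74, which does not reach 75, so (d) does not meet the standard; on (e) the weight is 98 less the opposing 27 gives net 71, < 75, so (e) does not meet the standard.
  Stage II.1 not carried; the borrower fails its burden.
So the lender prevails on this issue.
— Issue III —
Stage III.1 (borrower, the balance of probabilities, weight is at least 54): (h) net 80−26=54 ≥ 54 — meets.
  All elements met. The borrower retains the burden for Stage III.2.
Stage III.2 (borrower, a prima facie showing, weight exceeds 14): (i) net 39−22=17 > 14 — meets; (j) net 95−75=20 > 14 — meets.
  The borrower carries Stage III.2; the lender now bears the burden.
Stage III.3 (lender, the balance of probabilities, weight is at least 54): (k) 54 ≥ 54 — meets.
  Stage III.3 carried; the final stage is satisfied.
With every stage satisfied, the lender prevails on this issue.
Per-issue: Issue I → borrower; Issue II → lender; Issue III → lender. The borrower must prevail on a majority of issues; overall, the lender prevails.

lender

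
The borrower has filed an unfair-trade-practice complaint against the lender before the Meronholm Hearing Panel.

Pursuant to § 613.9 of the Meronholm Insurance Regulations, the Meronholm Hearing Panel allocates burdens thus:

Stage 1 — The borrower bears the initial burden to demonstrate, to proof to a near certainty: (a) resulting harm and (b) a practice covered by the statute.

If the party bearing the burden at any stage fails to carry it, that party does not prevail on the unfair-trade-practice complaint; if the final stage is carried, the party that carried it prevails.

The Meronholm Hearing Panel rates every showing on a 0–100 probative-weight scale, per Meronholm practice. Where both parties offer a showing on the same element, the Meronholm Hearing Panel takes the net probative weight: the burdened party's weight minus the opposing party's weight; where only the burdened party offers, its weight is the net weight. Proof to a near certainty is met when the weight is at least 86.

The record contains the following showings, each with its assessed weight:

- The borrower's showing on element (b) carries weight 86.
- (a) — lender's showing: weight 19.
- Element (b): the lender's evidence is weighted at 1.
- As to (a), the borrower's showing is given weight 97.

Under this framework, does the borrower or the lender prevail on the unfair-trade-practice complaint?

lender

At Stage 1 the borrower must meet proof to a near certainty (weight is at least 86): on (a) the weight is 97 less the opposing 19 gives net 78, which does not reach 86, so (a) does not meet the standard; on (b) the weight is 86 less the opposing 1 gives net 85, which does not reach 86, so (b) does not meet the standard.
  Stage 1 not carried; the borrower fails its burden.
So the lender prevails.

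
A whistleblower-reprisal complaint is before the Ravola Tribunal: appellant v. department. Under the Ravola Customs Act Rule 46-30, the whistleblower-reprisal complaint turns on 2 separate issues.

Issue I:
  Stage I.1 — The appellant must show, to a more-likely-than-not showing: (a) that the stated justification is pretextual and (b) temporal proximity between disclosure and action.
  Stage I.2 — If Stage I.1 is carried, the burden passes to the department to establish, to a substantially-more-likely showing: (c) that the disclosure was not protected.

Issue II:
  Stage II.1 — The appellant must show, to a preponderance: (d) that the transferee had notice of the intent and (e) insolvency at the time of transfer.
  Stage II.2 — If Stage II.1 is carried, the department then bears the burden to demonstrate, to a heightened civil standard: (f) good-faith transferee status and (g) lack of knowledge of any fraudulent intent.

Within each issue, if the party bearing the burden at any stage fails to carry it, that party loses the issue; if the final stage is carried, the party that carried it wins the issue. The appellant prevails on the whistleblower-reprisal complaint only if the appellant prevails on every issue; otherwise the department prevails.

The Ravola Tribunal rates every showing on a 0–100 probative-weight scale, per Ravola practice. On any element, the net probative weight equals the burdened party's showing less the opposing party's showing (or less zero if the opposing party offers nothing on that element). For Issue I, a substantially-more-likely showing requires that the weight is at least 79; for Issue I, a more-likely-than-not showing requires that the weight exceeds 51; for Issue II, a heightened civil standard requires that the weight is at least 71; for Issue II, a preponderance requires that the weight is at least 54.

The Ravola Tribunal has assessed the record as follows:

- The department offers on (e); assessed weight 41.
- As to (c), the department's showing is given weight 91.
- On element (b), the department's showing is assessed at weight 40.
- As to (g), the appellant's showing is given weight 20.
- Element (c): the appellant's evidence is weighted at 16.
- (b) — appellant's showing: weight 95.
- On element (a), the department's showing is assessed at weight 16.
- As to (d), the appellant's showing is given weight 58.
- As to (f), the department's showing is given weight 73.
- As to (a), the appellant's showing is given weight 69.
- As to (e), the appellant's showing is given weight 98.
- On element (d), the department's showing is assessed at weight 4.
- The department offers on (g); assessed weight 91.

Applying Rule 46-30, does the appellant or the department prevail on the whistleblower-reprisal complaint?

— Issue I —
Stage I.1 (appellant, a more-likely-than-not showing, weight exceeds 51): (a) net 69−16=53 > 51 — meets; (b) net 95−40=55 > 51 — meets.
  All elements met. The burden passes to the department.
Stage I.2 (department, a substantially-more-likely showing, weight is at least 79): (c) net 91−16=75 < 79 — fails.
  Stage I.2 not carried; the department fails its burden.
So the appellant prevails on this issue.
— Issue II —
Stage II.1 (appellant, a preponderance, weight is at least 54): (d) net 58−4=54 ≥ 54 — meets; (e) net 98−41=57 ≥ 54 — meets.
  The appellant carries Stage II.1; the department now bears the burden.
Stage II.2 (department, a heightened civil standard, weight is at least 71): (f) 73 ≥ 71 — meets; (g) net 91−20=71 ≥ 71 — meets.
  The department carries the last stage.
Every stage carried; the department prevails on this issue.
Per-issue: Issue I → appellant; Issue II → department. The appellant must prevail on every issue; overall, the department prevails.

department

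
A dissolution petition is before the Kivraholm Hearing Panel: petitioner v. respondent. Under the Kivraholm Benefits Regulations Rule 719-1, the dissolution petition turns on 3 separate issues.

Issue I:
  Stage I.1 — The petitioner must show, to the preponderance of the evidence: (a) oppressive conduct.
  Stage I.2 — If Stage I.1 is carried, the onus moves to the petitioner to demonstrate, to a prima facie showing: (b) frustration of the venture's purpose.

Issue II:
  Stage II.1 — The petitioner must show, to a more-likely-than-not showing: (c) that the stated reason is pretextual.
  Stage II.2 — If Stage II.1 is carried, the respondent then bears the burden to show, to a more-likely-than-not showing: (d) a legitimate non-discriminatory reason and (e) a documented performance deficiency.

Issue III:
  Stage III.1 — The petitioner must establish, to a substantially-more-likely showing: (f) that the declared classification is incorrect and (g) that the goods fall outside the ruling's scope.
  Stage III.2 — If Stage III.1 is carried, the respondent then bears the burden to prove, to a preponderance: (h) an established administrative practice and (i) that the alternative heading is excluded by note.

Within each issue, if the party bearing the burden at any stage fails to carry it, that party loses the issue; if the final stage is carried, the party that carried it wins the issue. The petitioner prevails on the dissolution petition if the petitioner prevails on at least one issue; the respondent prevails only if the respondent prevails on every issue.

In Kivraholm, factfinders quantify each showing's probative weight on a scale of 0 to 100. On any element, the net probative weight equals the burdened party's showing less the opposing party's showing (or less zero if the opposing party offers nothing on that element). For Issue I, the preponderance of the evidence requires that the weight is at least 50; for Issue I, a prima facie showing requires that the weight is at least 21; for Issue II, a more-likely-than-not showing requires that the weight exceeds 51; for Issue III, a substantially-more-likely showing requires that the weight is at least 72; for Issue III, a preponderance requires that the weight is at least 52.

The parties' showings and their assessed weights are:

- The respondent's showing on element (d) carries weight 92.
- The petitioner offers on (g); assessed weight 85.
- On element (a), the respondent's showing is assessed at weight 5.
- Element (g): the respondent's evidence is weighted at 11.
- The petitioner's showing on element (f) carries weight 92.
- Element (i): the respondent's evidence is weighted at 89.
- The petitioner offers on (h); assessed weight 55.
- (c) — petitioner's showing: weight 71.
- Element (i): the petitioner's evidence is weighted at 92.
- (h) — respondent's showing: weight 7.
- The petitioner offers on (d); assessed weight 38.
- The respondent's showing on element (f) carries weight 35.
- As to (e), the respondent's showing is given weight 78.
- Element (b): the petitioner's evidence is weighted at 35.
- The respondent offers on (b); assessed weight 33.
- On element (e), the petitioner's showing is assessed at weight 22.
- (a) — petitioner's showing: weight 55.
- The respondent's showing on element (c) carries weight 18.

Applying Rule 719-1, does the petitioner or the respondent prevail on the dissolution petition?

respondent

— Issue I —
Stage I.1 — burden on petitioner; standard: the preponderance of the evidence (weight is at least 50).
    (a): 55 − 5 = 50 ≥ 50 [met]
  Stage I.1 carried; the burden remains with the petitioner.
Stage I.2 — burden on petitioner; standard: a prima facie showing (weight is at least 21).
    (b): 35 − 33 = 2 < 21 [not met]
  Not every element is met, so the petitioner fails to carry Stage I.2.
The respondent prevails on this issue.
— Issue II —
Stage II.1 — burden on petitioner; standard: a more-likely-than-not showing (weight exceeds 51).
    (c): 71 − 18 = 53 > 51 [met]
  The petitioner carries Stage II.1; the respondent now bears the burden.
Stage II.2 — burden on respondent; standard: a more-likely-than-not showing (weight exceeds 51).
    (d): 92 − 38 = 54 > 51 [met]
    (e): 78 − 22 = 56 > 51 [met]
  The respondent carries the last stage.
Every stage carried; the respondent prevails on this issue.
— Issue III —
Stage III.1 — burden on petitioner; standard: a substantially-more-likely showing (weight is at least 72).
    (f): 92 − 35 = 57 < 72 [not met]
    (g): 85 − 11 = 74 ≥ 72 [met]
  Not every element is met, so the petitioner fails to carry Stage III.1.
So the respondent prevails on this issue.
Per-issue: Issue I → respondent; Issue II → respondent; Issue III → respondent. The petitioner must prevail on at least one issue; overall, the respondent prevails.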